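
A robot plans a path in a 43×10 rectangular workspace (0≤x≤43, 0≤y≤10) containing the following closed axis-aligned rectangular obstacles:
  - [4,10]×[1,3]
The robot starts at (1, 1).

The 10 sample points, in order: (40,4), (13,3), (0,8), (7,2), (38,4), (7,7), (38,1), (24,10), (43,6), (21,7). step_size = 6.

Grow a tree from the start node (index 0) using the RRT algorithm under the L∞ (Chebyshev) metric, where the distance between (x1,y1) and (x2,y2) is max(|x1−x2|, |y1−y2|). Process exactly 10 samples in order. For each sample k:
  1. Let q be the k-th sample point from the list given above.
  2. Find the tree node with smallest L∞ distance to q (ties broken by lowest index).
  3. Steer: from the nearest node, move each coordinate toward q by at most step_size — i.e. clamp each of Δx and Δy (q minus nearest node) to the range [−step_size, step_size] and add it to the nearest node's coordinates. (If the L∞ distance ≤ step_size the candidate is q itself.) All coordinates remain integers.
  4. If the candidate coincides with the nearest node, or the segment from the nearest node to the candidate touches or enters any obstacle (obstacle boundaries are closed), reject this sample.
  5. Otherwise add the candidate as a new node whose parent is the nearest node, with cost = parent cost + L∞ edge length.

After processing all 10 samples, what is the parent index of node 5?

Parent of node 5: 4

1. q=(40,4) nearest=0 d=39 new=(7,4) → blocked by [4,10]×[1,3], reject
2. q=(13,3) nearest=0 d=12 new=(7,3) → blocked by [4,10]×[1,3], reject
3. q=(0,8) nearest=0 d=7 new=(0,7) → add node 1 parent=0 cost=6
4. q=(7,2) nearest=0 d=6 new=(7,2) → blocked by [4,10]×[1,3], reject
5. q=(38,4) nearest=0 d=37 new=(7,4) → blocked by [4,10]×[1,3], reject
6. q=(7,7) nearest=0 d=6 new=(7,7) → add node 2 parent=0 cost=6
7. q=(38,1) nearest=2 d=31 new=(13,1) → add node 3 parent=2 cost=12
8. q=(24,10) nearest=3 d=11 new=(19,7) → add node 4 parent=3 cost=18
9. q=(43,6) nearest=4 d=24 new=(25,6) → add node 5 parent=4 cost=24
10. q=(21,7) nearest=4 d=2 new=(21,7) → add node 6 parent=4 cost=20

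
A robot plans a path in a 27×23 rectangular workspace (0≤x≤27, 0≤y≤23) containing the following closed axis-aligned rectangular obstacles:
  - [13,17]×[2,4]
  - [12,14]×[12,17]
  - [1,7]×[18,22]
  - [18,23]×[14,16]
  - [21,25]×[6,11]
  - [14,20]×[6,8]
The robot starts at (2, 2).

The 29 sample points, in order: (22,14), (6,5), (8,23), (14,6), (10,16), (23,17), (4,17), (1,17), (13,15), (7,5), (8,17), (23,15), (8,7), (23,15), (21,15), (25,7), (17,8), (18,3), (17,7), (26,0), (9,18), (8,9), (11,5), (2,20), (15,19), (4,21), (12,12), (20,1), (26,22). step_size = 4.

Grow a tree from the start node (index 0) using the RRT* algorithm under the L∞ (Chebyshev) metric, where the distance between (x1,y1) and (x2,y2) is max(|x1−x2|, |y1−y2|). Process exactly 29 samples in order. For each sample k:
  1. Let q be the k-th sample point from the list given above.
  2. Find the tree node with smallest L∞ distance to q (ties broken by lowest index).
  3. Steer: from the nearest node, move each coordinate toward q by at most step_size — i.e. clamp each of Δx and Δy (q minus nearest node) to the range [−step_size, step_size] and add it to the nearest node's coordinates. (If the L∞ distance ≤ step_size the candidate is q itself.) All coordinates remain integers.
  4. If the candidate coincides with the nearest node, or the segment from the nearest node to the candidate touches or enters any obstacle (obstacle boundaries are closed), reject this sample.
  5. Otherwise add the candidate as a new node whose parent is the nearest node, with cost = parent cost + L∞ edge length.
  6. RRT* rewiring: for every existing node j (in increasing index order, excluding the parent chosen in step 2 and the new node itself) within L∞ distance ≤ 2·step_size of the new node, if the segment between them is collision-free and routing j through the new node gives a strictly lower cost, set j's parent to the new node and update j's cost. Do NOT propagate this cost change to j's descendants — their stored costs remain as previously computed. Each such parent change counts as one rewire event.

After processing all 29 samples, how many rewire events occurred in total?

Rewire events: 3

1. q=(22,14) nearest=0 d=20 new=(6,6) → add node 1 parent=0 cost=4
2. q=(6,5) nearest=1 d=1 new=(6,5) → add node 2 parent=1 cost=5
3. q=(8,23) nearest=1 d=17 new=(8,10) → add node 3 parent=1 cost=8
4. q=(14,6) nearest=3 d=6 new=(12,6) → add node 4 parent=3 cost=12
5. q=(10,16) nearest=3 d=6 new=(10,14) → add node 5 parent=3 cost=12
6. q=(23,17) nearest=4 d=11 new=(16,10) → blocked by [14,20]×[6,8], reject
7. q=(4,17) nearest=5 d=6 new=(6,17) → add node 6 parent=5 cost=16
8. q=(1,17) nearest=6 d=5 new=(2,17) → add node 7 parent=6 cost=20
9. q=(13,15) nearest=5 d=3 new=(13,15) → blocked by [12,14]×[12,17], reject
10. q=(7,5) nearest=1 d=1 new=(7,5) → add node 8 parent=1 cost=5; rewire 4→8 (10<12)
11. q=(8,17) nearest=6 d=2 new=(8,17) → add node 9 parent=6 cost=18
12. q=(23,15) nearest=4 d=11 new=(16,10) → blocked by [14,20]×[6,8], reject
13. q=(8,7) nearest=1 d=2 new=(8,7) → add node 10 parent=1 cost=6
14. q=(23,15) nearest=4 d=11 new=(16,10) → blocked by [14,20]×[6,8], reject
15. q=(21,15) nearest=4 d=9 new=(16,10) → blocked by [14,20]×[6,8], reject
16. q=(25,7) nearest=4 d=13 new=(16,7) → blocked by [14,20]×[6,8], reject
17. q=(17,8) nearest=4 d=5 new=(16,8) → blocked by [14,20]×[6,8], reject
18. q=(18,3) nearest=4 d=6 new=(16,3) → blocked by [13,17]×[2,4], reject
19. q=(17,7) nearest=4 d=5 new=(16,7) → blocked by [14,20]×[6,8], reject
20. q=(26,0) nearest=4 d=14 new=(16,2) → blocked by [13,17]×[2,4], reject
21. q=(9,18) nearest=9 d=1 new=(9,18) → add node 11 parent=9 cost=19
22. q=(8,9) nearest=3 d=1 new=(8,9) → add node 12 parent=3 cost=9; rewire 7→12 (17<20); rewire 9→12 (17<18)
23. q=(11,5) nearest=4 d=1 new=(11,5) → add node 13 parent=4 cost=11
24. q=(2,20) nearest=7 d=3 new=(2,20) → blocked by [1,7]×[18,22], reject
25. q=(15,19) nearest=5 d=5 new=(14,18) → blocked by [12,14]×[12,17], reject
26. q=(4,21) nearest=6 d=4 new=(4,21) → blocked by [1,7]×[18,22], reject
27. q=(12,12) nearest=5 d=2 new=(12,12) → blocked by [12,14]×[12,17], reject
28. q=(20,1) nearest=4 d=8 new=(16,2) → blocked by [13,17]×[2,4], reject
29. q=(26,22) nearest=4 d=16 new=(16,10) → blocked by [14,20]×[6,8], reject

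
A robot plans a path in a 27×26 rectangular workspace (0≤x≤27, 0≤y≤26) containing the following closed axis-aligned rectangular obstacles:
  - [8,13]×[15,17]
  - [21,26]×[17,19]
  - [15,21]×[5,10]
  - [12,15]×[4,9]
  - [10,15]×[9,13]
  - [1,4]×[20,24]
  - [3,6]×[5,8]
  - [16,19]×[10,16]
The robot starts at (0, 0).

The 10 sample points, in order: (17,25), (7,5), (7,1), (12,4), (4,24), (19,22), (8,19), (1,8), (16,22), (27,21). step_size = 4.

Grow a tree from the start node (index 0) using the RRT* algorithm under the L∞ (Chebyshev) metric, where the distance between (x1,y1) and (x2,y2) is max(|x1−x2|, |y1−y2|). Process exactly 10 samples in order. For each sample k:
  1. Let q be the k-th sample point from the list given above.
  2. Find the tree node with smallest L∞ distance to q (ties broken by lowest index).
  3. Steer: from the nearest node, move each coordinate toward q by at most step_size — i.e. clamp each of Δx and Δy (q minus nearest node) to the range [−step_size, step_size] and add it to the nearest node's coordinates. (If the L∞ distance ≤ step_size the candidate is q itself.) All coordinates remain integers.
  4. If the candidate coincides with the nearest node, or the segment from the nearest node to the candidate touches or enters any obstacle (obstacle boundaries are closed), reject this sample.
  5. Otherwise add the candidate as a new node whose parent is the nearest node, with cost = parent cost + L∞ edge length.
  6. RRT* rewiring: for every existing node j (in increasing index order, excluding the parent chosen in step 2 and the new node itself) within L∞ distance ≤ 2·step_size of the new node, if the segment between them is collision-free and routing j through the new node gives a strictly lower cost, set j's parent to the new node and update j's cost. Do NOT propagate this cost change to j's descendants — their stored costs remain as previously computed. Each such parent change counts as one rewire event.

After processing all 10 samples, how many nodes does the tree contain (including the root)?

Node count: 6

1. q=(17,25) nearest=0 d=25 new=(4,4) → add node 1 parent=0 cost=4
2. q=(7,5) nearest=1 d=3 new=(7,5) → add node 2 parent=1 cost=7
3. q=(7,1) nearest=1 d=3 new=(7,1) → add node 3 parent=1 cost=7
4. q=(12,4) nearest=2 d=5 new=(11,4) → add node 4 parent=2 cost=11
5. q=(4,24) nearest=2 d=19 new=(4,9) → blocked by [3,6]×[5,8], reject
6. q=(19,22) nearest=2 d=17 new=(11,9) → blocked by [10,15]×[9,13], reject
7. q=(8,19) nearest=2 d=14 new=(8,9) → add node 5 parent=2 cost=11
8. q=(1,8) nearest=1 d=4 new=(1,8) → blocked by [3,6]×[5,8], reject
9. q=(16,22) nearest=5 d=13 new=(12,13) → blocked by [10,15]×[9,13], reject
10. q=(27,21) nearest=4 d=17 new=(15,8) → blocked by [15,21]×[5,10], reject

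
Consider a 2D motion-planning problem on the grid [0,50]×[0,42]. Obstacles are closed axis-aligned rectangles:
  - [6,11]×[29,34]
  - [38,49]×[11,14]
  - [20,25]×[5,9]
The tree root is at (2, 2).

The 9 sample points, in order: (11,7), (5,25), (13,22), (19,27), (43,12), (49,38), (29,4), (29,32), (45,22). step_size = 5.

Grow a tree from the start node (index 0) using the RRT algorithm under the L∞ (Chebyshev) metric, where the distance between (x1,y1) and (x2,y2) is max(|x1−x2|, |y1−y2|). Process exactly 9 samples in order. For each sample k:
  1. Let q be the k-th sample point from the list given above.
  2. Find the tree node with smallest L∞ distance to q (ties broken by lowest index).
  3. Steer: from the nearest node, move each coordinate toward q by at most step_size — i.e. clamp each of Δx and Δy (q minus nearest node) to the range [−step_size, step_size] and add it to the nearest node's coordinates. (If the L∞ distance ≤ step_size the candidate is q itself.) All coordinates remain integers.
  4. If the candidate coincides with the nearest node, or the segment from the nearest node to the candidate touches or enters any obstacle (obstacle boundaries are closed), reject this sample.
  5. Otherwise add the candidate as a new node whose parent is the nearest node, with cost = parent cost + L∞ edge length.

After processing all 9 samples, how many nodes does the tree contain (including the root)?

1. q=(11,7) nearest=0 d=9 new=(7,7) → add node 1 parent=0 cost=5
2. q=(5,25) nearest=1 d=18 new=(5,12) → add node 2 parent=1 cost=10
3. q=(13,22) nearest=2 d=10 new=(10,17) → add node 3 parent=2 cost=15
4. q=(19,27) nearest=3 d=10 new=(15,22) → add node 4 parent=3 cost=20
5. q=(43,12) nearest=4 d=28 new=(20,17) → add node 5 parent=4 cost=25
6. q=(49,38) nearest=5 d=29 new=(25,22) → add node 6 parent=5 cost=30
7. q=(29,4) nearest=5 d=13 new=(25,12) → add node 7 parent=5 cost=30
8. q=(29,32) nearest=6 d=10 new=(29,27) → add node 8 parent=6 cost=35
9. q=(45,22) nearest=8 d=16 new=(34,22) → add node 9 parent=8 cost=40

Node count: 10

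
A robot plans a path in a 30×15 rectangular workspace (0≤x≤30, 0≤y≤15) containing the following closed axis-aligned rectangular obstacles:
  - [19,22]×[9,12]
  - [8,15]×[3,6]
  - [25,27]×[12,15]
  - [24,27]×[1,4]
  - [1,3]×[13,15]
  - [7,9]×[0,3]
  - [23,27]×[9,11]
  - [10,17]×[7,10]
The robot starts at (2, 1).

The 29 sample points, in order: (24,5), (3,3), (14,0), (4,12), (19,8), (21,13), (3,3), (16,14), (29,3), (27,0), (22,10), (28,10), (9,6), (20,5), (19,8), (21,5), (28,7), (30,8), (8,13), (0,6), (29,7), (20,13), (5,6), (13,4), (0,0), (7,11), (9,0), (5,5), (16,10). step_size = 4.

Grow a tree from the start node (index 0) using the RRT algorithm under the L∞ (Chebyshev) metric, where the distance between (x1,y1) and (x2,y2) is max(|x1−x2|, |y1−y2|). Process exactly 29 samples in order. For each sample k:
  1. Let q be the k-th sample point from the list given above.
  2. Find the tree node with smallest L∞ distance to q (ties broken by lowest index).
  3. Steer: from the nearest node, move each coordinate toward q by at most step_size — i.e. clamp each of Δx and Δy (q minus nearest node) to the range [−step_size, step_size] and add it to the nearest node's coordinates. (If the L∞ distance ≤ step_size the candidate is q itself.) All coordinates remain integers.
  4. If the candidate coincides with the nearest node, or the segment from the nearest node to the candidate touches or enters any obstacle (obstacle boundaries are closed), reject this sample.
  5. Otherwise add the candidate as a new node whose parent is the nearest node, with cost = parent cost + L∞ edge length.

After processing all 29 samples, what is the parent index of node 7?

1. q=(24,5) nearest=0 d=22 new=(6,5) → add node 1 parent=0 cost=4
2. q=(3,3) nearest=0 d=2 new=(3,3) → add node 2 parent=0 cost=2
3. q=(14,0) nearest=1 d=8 new=(10,1) → blocked by [8,15]×[3,6], reject
4. q=(4,12) nearest=1 d=7 new=(4,9) → add node 3 parent=1 cost=8
5. q=(19,8) nearest=1 d=13 new=(10,8) → blocked by [10,17]×[7,10], reject
6. q=(21,13) nearest=1 d=15 new=(10,9) → blocked by [10,17]×[7,10], reject
7. q=(3,3) nearest=2 d=0 → coincident, reject
8. q=(16,14) nearest=1 d=10 new=(10,9) → blocked by [10,17]×[7,10], reject
9. q=(29,3) nearest=1 d=23 new=(10,3) → blocked by [8,15]×[3,6], reject
10. q=(27,0) nearest=1 d=21 new=(10,1) → blocked by [8,15]×[3,6], reject
11. q=(22,10) nearest=1 d=16 new=(10,9) → blocked by [10,17]×[7,10], reject
12. q=(28,10) nearest=1 d=22 new=(10,9) → blocked by [10,17]×[7,10], reject
13. q=(9,6) nearest=1 d=3 new=(9,6) → blocked by [8,15]×[3,6], reject
14. q=(20,5) nearest=1 d=14 new=(10,5) → blocked by [8,15]×[3,6], reject
15. q=(19,8) nearest=1 d=13 new=(10,8) → blocked by [10,17]×[7,10], reject
16. q=(21,5) nearest=1 d=15 new=(10,5) → blocked by [8,15]×[3,6], reject
17. q=(28,7) nearest=1 d=22 new=(10,7) → blocked by [8,15]×[3,6], reject
18. q=(30,8) nearest=1 d=24 new=(10,8) → blocked by [10,17]×[7,10], reject
19. q=(8,13) nearest=3 d=4 new=(8,13) → add node 4 parent=3 cost=12
20. q=(0,6) nearest=2 d=3 new=(0,6) → add node 5 parent=2 cost=5
21. q=(29,7) nearest=4 d=21 new=(12,9) → blocked by [10,17]×[7,10], reject
22. q=(20,13) nearest=4 d=12 new=(12,13) → add node 6 parent=4 cost=16
23. q=(5,6) nearest=1 d=1 new=(5,6) → add node 7 parent=1 cost=5
24. q=(13,4) nearest=1 d=7 new=(10,4) → blocked by [8,15]×[3,6], reject
25. q=(0,0) nearest=0 d=2 new=(0,0) → add node 8 parent=0 cost=2
26. q=(7,11) nearest=4 d=2 new=(7,11) → add node 9 parent=4 cost=14
27. q=(9,0) nearest=1 d=5 new=(9,1) → blocked by [7,9]×[0,3], reject
28. q=(5,5) nearest=1 d=1 new=(5,5) → add node 10 parent=1 cost=5
29. q=(16,10) nearest=6 d=4 new=(16,10) → blocked by [10,17]×[7,10], reject

Parent of node 7: 1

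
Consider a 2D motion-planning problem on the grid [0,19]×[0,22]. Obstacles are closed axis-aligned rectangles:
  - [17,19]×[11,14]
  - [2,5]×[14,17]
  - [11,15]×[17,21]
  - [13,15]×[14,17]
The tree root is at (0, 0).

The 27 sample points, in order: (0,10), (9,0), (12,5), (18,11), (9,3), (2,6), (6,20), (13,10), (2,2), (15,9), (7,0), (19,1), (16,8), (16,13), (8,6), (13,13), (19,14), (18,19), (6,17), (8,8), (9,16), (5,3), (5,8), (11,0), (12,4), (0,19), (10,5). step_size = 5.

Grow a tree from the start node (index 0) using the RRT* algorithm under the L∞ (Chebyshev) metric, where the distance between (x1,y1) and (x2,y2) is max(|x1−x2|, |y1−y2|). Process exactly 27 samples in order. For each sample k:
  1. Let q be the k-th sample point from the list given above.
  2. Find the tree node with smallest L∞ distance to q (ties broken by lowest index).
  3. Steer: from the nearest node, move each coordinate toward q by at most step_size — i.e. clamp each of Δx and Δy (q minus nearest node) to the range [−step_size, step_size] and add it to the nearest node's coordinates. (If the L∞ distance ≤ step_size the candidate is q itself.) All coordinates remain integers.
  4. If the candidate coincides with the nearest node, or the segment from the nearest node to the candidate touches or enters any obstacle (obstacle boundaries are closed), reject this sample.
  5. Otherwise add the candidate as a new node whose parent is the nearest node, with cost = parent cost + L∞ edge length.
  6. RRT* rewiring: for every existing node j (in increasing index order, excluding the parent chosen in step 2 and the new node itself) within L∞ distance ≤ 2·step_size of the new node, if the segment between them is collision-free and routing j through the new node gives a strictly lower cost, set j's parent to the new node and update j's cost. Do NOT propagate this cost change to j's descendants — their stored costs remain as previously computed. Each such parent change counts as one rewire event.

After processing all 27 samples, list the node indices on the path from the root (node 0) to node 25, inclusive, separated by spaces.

1. q=(0,10) nearest=0 d=10 new=(0,5) → add node 1 parent=0 cost=5
2. q=(9,0) nearest=0 d=9 new=(5,0) → add node 2 parent=0 cost=5
3. q=(12,5) nearest=2 d=7 new=(10,5) → add node 3 parent=2 cost=10
4. q=(18,11) nearest=3 d=8 new=(15,10) → add node 4 parent=3 cost=15
5. q=(9,3) nearest=3 d=2 new=(9,3) → add node 5 parent=3 cost=12
6. q=(2,6) nearest=1 d=2 new=(2,6) → add node 6 parent=1 cost=7
7. q=(6,20) nearest=4 d=10 new=(10,15) → add node 7 parent=4 cost=20
8. q=(13,10) nearest=4 d=2 new=(13,10) → add node 8 parent=4 cost=17
9. q=(2,2) nearest=0 d=2 new=(2,2) → add node 9 parent=0 cost=2; rewire 5→9 (9<12); rewire 6→9 (6<7)
10. q=(15,9) nearest=4 d=1 new=(15,9) → add node 10 parent=4 cost=16
11. q=(7,0) nearest=2 d=2 new=(7,0) → add node 11 parent=2 cost=7
12. q=(19,1) nearest=10 d=8 new=(19,4) → add node 12 parent=10 cost=21
13. q=(16,8) nearest=10 d=1 new=(16,8) → add node 13 parent=10 cost=17
14. q=(16,13) nearest=4 d=3 new=(16,13) → add node 14 parent=4 cost=18
15. q=(8,6) nearest=3 d=2 new=(8,6) → add node 15 parent=3 cost=12
16. q=(13,13) nearest=4 d=3 new=(13,13) → add node 16 parent=4 cost=18
17. q=(19,14) nearest=14 d=3 new=(19,14) → blocked by [17,19]×[11,14], reject
18. q=(18,19) nearest=14 d=6 new=(18,18) → add node 17 parent=14 cost=23
19. q=(6,17) nearest=7 d=4 new=(6,17) → add node 18 parent=7 cost=24
20. q=(8,8) nearest=15 d=2 new=(8,8) → add node 19 parent=15 cost=14; rewire 18→19 (23<24)
21. q=(9,16) nearest=7 d=1 new=(9,16) → add node 20 parent=7 cost=21
22. q=(5,3) nearest=2 d=3 new=(5,3) → add node 21 parent=2 cost=8; rewire 8→21 (16<17); rewire 15→21 (11<12); rewire 19→21 (13<14)
23. q=(5,8) nearest=6 d=3 new=(5,8) → add node 22 parent=6 cost=9; rewire 7→22 (16<20); rewire 16→22 (17<18); rewire 18→22 (18<23); rewire 19→22 (12<13); rewire 20→22 (17<21)
24. q=(11,0) nearest=5 d=3 new=(11,0) → add node 23 parent=5 cost=12; rewire 12→23 (20<21)
25. q=(12,4) nearest=3 d=2 new=(12,4) → add node 24 parent=3 cost=12; rewire 12→24 (19<20); rewire 13→24 (16<17)
26. q=(0,19) nearest=18 d=6 new=(1,19) → add node 25 parent=18 cost=23
27. q=(10,5) nearest=3 d=0 → coincident, reject

Path: 0 9 6 22 18 25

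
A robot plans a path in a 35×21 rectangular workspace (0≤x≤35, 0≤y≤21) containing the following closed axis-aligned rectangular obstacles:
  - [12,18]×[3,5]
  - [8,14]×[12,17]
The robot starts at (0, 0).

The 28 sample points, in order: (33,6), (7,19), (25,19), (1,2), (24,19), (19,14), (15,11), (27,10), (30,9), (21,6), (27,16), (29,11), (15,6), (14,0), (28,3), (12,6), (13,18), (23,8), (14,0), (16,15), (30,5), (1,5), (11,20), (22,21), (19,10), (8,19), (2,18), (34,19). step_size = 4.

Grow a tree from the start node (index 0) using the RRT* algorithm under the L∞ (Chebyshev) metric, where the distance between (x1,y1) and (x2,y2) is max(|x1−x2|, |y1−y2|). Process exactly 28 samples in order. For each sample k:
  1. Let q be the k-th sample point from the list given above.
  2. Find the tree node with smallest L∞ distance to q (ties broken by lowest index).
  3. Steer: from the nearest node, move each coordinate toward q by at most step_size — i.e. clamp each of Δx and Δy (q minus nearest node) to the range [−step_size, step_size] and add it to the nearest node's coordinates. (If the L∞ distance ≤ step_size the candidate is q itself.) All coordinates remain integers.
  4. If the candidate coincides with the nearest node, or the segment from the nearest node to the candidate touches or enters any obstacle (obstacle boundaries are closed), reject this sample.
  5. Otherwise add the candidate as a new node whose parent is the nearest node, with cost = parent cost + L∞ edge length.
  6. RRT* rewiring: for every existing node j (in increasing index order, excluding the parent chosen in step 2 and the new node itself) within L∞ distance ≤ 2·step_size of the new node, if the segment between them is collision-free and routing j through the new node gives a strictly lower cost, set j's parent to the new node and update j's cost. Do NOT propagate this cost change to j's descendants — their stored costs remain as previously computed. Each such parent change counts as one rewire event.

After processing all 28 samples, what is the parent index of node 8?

1. q=(33,6) nearest=0 d=33 new=(4,4) → add node 1 parent=0 cost=4
2. q=(7,19) nearest=1 d=15 new=(7,8) → add node 2 parent=1 cost=8
3. q=(25,19) nearest=2 d=18 new=(11,12) → blocked by [8,14]×[12,17], reject
4. q=(1,2) nearest=0 d=2 new=(1,2) → add node 3 parent=0 cost=2
5. q=(24,19) nearest=2 d=17 new=(11,12) → blocked by [8,14]×[12,17], reject
6. q=(19,14) nearest=2 d=12 new=(11,12) → blocked by [8,14]×[12,17], reject
7. q=(15,11) nearest=2 d=8 new=(11,11) → add node 4 parent=2 cost=12
8. q=(27,10) nearest=4 d=16 new=(15,10) → add node 5 parent=4 cost=16
9. q=(30,9) nearest=5 d=15 new=(19,9) → add node 6 parent=5 cost=20
10. q=(21,6) nearest=6 d=3 new=(21,6) → add node 7 parent=6 cost=23
11. q=(27,16) nearest=6 d=8 new=(23,13) → add node 8 parent=6 cost=24
12. q=(29,11) nearest=8 d=6 new=(27,11) → add node 9 parent=8 cost=28
13. q=(15,6) nearest=5 d=4 new=(15,6) → add node 10 parent=5 cost=20
14. q=(14,0) nearest=10 d=6 new=(14,2) → blocked by [12,18]×[3,5], reject
15. q=(28,3) nearest=7 d=7 new=(25,3) → add node 11 parent=7 cost=27
16. q=(12,6) nearest=10 d=3 new=(12,6) → add node 12 parent=10 cost=23
17. q=(13,18) nearest=4 d=7 new=(13,15) → blocked by [8,14]×[12,17], reject
18. q=(23,8) nearest=7 d=2 new=(23,8) → add node 13 parent=7 cost=25
19. q=(14,0) nearest=10 d=6 new=(14,2) → blocked by [12,18]×[3,5], reject
20. q=(16,15) nearest=4 d=5 new=(15,15) → blocked by [8,14]×[12,17], reject
21. q=(30,5) nearest=11 d=5 new=(29,5) → add node 14 parent=11 cost=31
22. q=(1,5) nearest=1 d=3 new=(1,5) → add node 15 parent=1 cost=7
23. q=(11,20) nearest=4 d=9 new=(11,15) → blocked by [8,14]×[12,17], reject
24. q=(22,21) nearest=8 d=8 new=(22,17) → add node 16 parent=8 cost=28
25. q=(19,10) nearest=6 d=1 new=(19,10) → add node 17 parent=6 cost=21
26. q=(8,19) nearest=4 d=8 new=(8,15) → blocked by [8,14]×[12,17], reject
27. q=(2,18) nearest=4 d=9 new=(7,15) → blocked by [8,14]×[12,17], reject
28. q=(34,19) nearest=9 d=8 new=(31,15) → add node 18 parent=9 cost=32

Parent of node 8: 6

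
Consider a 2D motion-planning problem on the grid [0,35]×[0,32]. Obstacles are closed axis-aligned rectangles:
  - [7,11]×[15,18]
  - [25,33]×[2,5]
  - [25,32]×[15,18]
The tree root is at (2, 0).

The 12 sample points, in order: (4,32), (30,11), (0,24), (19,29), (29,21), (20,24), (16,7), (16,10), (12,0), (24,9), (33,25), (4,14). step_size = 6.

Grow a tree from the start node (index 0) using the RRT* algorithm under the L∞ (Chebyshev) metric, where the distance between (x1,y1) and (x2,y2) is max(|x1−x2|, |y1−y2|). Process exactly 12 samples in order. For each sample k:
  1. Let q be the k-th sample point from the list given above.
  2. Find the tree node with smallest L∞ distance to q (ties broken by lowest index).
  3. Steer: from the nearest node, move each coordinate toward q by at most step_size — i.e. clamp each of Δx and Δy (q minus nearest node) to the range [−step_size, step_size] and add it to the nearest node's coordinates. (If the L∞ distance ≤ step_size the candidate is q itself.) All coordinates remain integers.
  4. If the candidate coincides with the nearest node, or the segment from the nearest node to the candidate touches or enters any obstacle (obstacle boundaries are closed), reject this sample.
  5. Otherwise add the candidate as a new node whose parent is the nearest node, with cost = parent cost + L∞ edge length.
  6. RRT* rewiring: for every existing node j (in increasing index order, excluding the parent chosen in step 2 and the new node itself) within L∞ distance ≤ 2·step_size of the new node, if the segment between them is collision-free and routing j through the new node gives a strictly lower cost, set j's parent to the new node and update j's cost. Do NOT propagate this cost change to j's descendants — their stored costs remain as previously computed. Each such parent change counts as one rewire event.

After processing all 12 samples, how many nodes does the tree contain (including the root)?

Node count: 13

1. q=(4,32) nearest=0 d=32 new=(4,6) → add node 1 parent=0 cost=6
2. q=(30,11) nearest=1 d=26 new=(10,11) → add node 2 parent=1 cost=12
3. q=(0,24) nearest=2 d=13 new=(4,17) → add node 3 parent=2 cost=18
4. q=(19,29) nearest=3 d=15 new=(10,23) → add node 4 parent=3 cost=24
5. q=(29,21) nearest=2 d=19 new=(16,17) → add node 5 parent=2 cost=18
6. q=(20,24) nearest=5 d=7 new=(20,23) → add node 6 parent=5 cost=24
7. q=(16,7) nearest=2 d=6 new=(16,7) → add node 7 parent=2 cost=18
8. q=(16,10) nearest=7 d=3 new=(16,10) → add node 8 parent=7 cost=21
9. q=(12,0) nearest=7 d=7 new=(12,1) → add node 9 parent=7 cost=24
10. q=(24,9) nearest=5 d=8 new=(22,11) → add node 10 parent=5 cost=24
11. q=(33,25) nearest=6 d=13 new=(26,25) → add node 11 parent=6 cost=30
12. q=(4,14) nearest=3 d=3 new=(4,14) → add node 12 parent=3 cost=21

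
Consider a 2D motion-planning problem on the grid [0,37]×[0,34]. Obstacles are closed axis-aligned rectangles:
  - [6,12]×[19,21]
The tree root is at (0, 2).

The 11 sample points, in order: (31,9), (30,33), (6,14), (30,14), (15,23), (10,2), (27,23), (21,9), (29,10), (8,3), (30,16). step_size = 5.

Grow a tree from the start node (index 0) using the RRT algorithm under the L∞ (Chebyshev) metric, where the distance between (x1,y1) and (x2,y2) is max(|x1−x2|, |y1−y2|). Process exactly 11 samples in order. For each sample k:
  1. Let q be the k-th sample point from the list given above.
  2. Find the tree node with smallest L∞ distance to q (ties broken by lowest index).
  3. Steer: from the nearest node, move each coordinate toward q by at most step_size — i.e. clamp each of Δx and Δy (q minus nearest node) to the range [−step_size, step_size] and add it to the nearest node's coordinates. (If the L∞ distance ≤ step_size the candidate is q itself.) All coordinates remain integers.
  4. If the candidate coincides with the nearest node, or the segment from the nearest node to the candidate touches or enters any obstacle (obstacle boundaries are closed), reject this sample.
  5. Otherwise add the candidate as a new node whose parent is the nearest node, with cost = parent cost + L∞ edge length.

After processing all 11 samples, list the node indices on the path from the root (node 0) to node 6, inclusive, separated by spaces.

Path: 0 1 2 4 6

1. q=(31,9) nearest=0 d=31 new=(5,7) → add node 1 parent=0 cost=5
2. q=(30,33) nearest=1 d=26 new=(10,12) → add node 2 parent=1 cost=10
3. q=(6,14) nearest=2 d=4 new=(6,14) → add node 3 parent=2 cost=14
4. q=(30,14) nearest=2 d=20 new=(15,14) → add node 4 parent=2 cost=15
5. q=(15,23) nearest=3 d=9 new=(11,19) → blocked by [6,12]×[19,21], reject
6. q=(10,2) nearest=1 d=5 new=(10,2) → add node 5 parent=1 cost=10
7. q=(27,23) nearest=4 d=12 new=(20,19) → add node 6 parent=4 cost=20
8. q=(21,9) nearest=4 d=6 new=(20,9) → add node 7 parent=4 cost=20
9. q=(29,10) nearest=6 d=9 new=(25,14) → add node 8 parent=6 cost=25
10. q=(8,3) nearest=5 d=2 new=(8,3) → add node 9 parent=5 cost=12
11. q=(30,16) nearest=8 d=5 new=(30,16) → add node 10 parent=8 cost=30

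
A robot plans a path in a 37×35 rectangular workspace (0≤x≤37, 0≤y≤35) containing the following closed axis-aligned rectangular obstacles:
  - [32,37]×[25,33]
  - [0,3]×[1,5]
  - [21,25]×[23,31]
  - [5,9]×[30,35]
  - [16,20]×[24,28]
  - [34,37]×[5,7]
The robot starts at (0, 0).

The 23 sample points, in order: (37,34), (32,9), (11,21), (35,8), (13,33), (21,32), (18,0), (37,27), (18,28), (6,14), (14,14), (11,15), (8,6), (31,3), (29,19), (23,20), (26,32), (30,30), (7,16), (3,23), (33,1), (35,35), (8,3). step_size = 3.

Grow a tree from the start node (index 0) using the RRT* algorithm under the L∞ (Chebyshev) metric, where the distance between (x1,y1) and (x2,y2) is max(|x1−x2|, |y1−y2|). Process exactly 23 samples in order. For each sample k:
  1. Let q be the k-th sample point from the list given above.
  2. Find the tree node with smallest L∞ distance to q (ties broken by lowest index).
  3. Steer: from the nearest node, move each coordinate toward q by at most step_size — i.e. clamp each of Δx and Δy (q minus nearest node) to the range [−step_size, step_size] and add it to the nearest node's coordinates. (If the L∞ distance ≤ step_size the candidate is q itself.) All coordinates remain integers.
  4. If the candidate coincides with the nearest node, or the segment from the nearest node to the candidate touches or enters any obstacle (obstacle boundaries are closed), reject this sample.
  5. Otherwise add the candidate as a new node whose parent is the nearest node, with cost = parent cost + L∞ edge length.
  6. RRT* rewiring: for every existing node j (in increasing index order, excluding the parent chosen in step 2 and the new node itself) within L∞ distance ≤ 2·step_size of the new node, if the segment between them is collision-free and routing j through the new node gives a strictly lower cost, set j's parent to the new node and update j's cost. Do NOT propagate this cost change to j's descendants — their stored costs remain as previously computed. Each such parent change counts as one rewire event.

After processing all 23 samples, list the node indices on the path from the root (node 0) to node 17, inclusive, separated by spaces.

Path: 0 1 2 17

1. q=(37,34) nearest=0 d=37 new=(3,3) → blocked by [0,3]×[1,5], reject
2. q=(32,9) nearest=0 d=32 new=(3,3) → blocked by [0,3]×[1,5], reject
3. q=(11,21) nearest=0 d=21 new=(3,3) → blocked by [0,3]×[1,5], reject
4. q=(35,8) nearest=0 d=35 new=(3,3) → blocked by [0,3]×[1,5], reject
5. q=(13,33) nearest=0 d=33 new=(3,3) → blocked by [0,3]×[1,5], reject
6. q=(21,32) nearest=0 d=32 new=(3,3) → blocked by [0,3]×[1,5], reject
7. q=(18,0) nearest=0 d=18 new=(3,0) → add node 1 parent=0 cost=3
8. q=(37,27) nearest=1 d=34 new=(6,3) → add node 2 parent=1 cost=6
9. q=(18,28) nearest=2 d=25 new=(9,6) → add node 3 parent=2 cost=9
10. q=(6,14) nearest=3 d=8 new=(6,9) → add node 4 parent=3 cost=12
11. q=(14,14) nearest=3 d=8 new=(12,9) → add node 5 parent=3 cost=12
12. q=(11,15) nearest=4 d=6 new=(9,12) → add node 6 parent=4 cost=15
13. q=(8,6) nearest=3 d=1 new=(8,6) → add node 7 parent=3 cost=10
14. q=(31,3) nearest=5 d=19 new=(15,6) → add node 8 parent=5 cost=15
15. q=(29,19) nearest=8 d=14 new=(18,9) → add node 9 parent=8 cost=18
16. q=(23,20) nearest=5 d=11 new=(15,12) → add node 10 parent=5 cost=15
17. q=(26,32) nearest=6 d=20 new=(12,15) → add node 11 parent=6 cost=18
18. q=(30,30) nearest=10 d=18 new=(18,15) → add node 12 parent=10 cost=18
19. q=(7,16) nearest=6 d=4 new=(7,15) → add node 13 parent=6 cost=18
20. q=(3,23) nearest=13 d=8 new=(4,18) → add node 14 parent=13 cost=21
21. q=(33,1) nearest=9 d=15 new=(21,6) → add node 15 parent=9 cost=21
22. q=(35,35) nearest=12 d=20 new=(21,18) → add node 16 parent=12 cost=21
23. q=(8,3) nearest=2 d=2 new=(8,3) → add node 17 parent=2 cost=8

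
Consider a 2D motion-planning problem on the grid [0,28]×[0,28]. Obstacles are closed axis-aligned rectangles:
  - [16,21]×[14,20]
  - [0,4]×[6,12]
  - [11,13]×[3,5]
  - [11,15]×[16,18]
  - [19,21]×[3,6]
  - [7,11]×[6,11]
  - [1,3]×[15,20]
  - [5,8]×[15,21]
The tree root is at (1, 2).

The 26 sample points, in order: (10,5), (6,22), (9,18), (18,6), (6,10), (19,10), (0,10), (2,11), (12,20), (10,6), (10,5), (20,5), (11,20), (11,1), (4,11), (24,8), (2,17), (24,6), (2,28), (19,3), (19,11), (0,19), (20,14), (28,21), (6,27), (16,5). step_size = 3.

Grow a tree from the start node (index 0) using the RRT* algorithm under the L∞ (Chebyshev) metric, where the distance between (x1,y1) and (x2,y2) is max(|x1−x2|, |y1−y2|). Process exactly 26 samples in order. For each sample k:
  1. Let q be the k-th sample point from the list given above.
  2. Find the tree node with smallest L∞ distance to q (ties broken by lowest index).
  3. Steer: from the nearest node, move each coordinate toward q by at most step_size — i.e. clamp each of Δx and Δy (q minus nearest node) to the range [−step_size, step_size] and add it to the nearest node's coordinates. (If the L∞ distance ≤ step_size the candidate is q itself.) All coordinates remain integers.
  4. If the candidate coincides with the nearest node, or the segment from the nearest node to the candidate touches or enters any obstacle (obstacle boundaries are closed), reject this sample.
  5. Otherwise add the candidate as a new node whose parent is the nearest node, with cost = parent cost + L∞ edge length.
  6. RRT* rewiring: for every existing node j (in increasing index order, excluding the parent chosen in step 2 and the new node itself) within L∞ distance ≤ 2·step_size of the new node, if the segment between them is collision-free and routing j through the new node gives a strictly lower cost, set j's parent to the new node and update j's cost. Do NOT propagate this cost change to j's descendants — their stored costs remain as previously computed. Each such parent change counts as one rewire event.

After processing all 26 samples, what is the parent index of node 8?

1. q=(10,5) nearest=0 d=9 new=(4,5) → add node 1 parent=0 cost=3
2. q=(6,22) nearest=1 d=17 new=(6,8) → add node 2 parent=1 cost=6
3. q=(9,18) nearest=2 d=10 new=(9,11) → blocked by [7,11]×[6,11], reject
4. q=(18,6) nearest=2 d=12 new=(9,6) → blocked by [7,11]×[6,11], reject
5. q=(6,10) nearest=2 d=2 new=(6,10) → add node 3 parent=2 cost=8
6. q=(19,10) nearest=2 d=13 new=(9,10) → blocked by [7,11]×[6,11], reject
7. q=(0,10) nearest=1 d=5 new=(1,8) → blocked by [0,4]×[6,12], reject
8. q=(2,11) nearest=2 d=4 new=(3,11) → blocked by [0,4]×[6,12], reject
9. q=(12,20) nearest=3 d=10 new=(9,13) → blocked by [7,11]×[6,11], reject
10. q=(10,6) nearest=2 d=4 new=(9,6) → blocked by [7,11]×[6,11], reject
11. q=(10,5) nearest=2 d=4 new=(9,5) → blocked by [7,11]×[6,11], reject
12. q=(20,5) nearest=2 d=14 new=(9,5) → blocked by [7,11]×[6,11], reject
13. q=(11,20) nearest=3 d=10 new=(9,13) → blocked by [7,11]×[6,11], reject
14. q=(11,1) nearest=1 d=7 new=(7,2) → add node 4 parent=1 cost=6
15. q=(4,11) nearest=3 d=2 new=(4,11) → blocked by [0,4]×[6,12], reject
16. q=(24,8) nearest=4 d=17 new=(10,5) → add node 5 parent=4 cost=9
17. q=(2,17) nearest=3 d=7 new=(3,13) → blocked by [0,4]×[6,12], reject
18. q=(24,6) nearest=5 d=14 new=(13,6) → add node 6 parent=5 cost=12
19. q=(2,28) nearest=3 d=18 new=(3,13) → blocked by [0,4]×[6,12], reject
20. q=(19,3) nearest=6 d=6 new=(16,3) → add node 7 parent=6 cost=15
21. q=(19,11) nearest=6 d=6 new=(16,9) → add node 8 parent=6 cost=15
22. q=(0,19) nearest=3 d=9 new=(3,13) → blocked by [0,4]×[6,12], reject
23. q=(20,14) nearest=8 d=5 new=(19,12) → add node 9 parent=8 cost=18
24. q=(28,21) nearest=9 d=9 new=(22,15) → blocked by [16,21]×[14,20], reject
25. q=(6,27) nearest=9 d=15 new=(16,15) → blocked by [16,21]×[14,20], reject
26. q=(16,5) nearest=7 d=2 new=(16,5) → add node 10 parent=7 cost=17

Parent of node 8: 6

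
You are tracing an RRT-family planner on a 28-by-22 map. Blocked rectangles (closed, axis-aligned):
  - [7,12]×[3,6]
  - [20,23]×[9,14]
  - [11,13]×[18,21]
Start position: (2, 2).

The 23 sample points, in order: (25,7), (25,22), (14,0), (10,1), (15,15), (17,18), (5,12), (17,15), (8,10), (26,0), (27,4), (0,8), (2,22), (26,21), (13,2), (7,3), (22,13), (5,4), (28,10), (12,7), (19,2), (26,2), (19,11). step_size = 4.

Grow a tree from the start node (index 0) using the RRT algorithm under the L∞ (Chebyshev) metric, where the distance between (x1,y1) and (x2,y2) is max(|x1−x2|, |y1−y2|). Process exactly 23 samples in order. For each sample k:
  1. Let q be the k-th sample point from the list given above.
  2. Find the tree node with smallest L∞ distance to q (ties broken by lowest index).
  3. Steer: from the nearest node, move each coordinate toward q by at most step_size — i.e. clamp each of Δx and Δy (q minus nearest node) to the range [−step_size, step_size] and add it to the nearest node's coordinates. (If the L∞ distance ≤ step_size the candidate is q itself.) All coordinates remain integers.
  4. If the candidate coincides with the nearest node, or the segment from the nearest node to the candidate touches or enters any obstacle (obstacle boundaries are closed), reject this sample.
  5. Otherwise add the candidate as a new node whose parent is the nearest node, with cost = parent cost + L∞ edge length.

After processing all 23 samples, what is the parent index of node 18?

Parent of node 18: 8

1. q=(25,7) nearest=0 d=23 new=(6,6) → add node 1 parent=0 cost=4
2. q=(25,22) nearest=1 d=19 new=(10,10) → add node 2 parent=1 cost=8
3. q=(14,0) nearest=1 d=8 new=(10,2) → blocked by [7,12]×[3,6], reject
4. q=(10,1) nearest=1 d=5 new=(10,2) → blocked by [7,12]×[3,6], reject
5. q=(15,15) nearest=2 d=5 new=(14,14) → add node 3 parent=2 cost=12
6. q=(17,18) nearest=3 d=4 new=(17,18) → add node 4 parent=3 cost=16
7. q=(5,12) nearest=2 d=5 new=(6,12) → add node 5 parent=2 cost=12
8. q=(17,15) nearest=3 d=3 new=(17,15) → add node 6 parent=3 cost=15
9. q=(8,10) nearest=2 d=2 new=(8,10) → add node 7 parent=2 cost=10
10. q=(26,0) nearest=3 d=14 new=(18,10) → add node 8 parent=3 cost=16
11. q=(27,4) nearest=8 d=9 new=(22,6) → add node 9 parent=8 cost=20
12. q=(0,8) nearest=0 d=6 new=(0,6) → add node 10 parent=0 cost=4
13. q=(2,22) nearest=5 d=10 new=(2,16) → add node 11 parent=5 cost=16
14. q=(26,21) nearest=4 d=9 new=(21,21) → add node 12 parent=4 cost=20
15. q=(13,2) nearest=1 d=7 new=(10,2) → blocked by [7,12]×[3,6], reject
16. q=(7,3) nearest=1 d=3 new=(7,3) → blocked by [7,12]×[3,6], reject
17. q=(22,13) nearest=8 d=4 new=(22,13) → blocked by [20,23]×[9,14], reject
18. q=(5,4) nearest=1 d=2 new=(5,4) → add node 13 parent=1 cost=6
19. q=(28,10) nearest=9 d=6 new=(26,10) → add node 14 parent=9 cost=24
20. q=(12,7) nearest=2 d=3 new=(12,7) → add node 15 parent=2 cost=11
21. q=(19,2) nearest=9 d=4 new=(19,2) → add node 16 parent=9 cost=24
22. q=(26,2) nearest=9 d=4 new=(26,2) → add node 17 parent=9 cost=24
23. q=(19,11) nearest=8 d=1 new=(19,11) → add node 18 parent=8 cost=17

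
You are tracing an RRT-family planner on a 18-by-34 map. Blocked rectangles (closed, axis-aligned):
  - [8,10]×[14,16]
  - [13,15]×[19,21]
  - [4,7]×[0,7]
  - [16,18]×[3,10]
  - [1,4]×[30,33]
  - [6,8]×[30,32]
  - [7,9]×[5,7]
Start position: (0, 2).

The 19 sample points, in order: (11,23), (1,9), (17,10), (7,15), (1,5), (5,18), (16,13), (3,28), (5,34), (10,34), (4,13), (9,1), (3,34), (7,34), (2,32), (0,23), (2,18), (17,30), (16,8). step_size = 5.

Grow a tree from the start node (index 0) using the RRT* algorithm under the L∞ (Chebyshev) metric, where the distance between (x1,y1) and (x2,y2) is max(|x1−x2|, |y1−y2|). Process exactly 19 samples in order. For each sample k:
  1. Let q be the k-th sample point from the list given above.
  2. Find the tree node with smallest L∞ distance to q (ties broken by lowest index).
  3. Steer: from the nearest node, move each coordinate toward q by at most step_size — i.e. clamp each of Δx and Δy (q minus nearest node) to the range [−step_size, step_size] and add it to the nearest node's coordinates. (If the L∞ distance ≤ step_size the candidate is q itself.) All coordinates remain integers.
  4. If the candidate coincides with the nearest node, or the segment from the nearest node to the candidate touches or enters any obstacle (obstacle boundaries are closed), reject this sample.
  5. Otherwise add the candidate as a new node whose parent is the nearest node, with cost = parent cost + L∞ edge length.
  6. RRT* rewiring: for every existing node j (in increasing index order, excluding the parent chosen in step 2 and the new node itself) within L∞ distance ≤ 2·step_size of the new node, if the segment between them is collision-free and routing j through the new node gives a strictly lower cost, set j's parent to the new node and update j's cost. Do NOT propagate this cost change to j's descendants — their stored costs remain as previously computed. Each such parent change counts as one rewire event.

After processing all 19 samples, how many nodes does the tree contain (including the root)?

1. q=(11,23) nearest=0 d=21 new=(5,7) → blocked by [4,7]×[0,7], reject
2. q=(1,9) nearest=0 d=7 new=(1,7) → add node 1 parent=0 cost=5
3. q=(17,10) nearest=1 d=16 new=(6,10) → add node 2 parent=1 cost=10
4. q=(7,15) nearest=2 d=5 new=(7,15) → add node 3 parent=2 cost=15
5. q=(1,5) nearest=1 d=2 new=(1,5) → add node 4 parent=1 cost=7
6. q=(5,18) nearest=3 d=3 new=(5,18) → add node 5 parent=3 cost=18
7. q=(16,13) nearest=3 d=9 new=(12,13) → blocked by [8,10]×[14,16], reject
8. q=(3,28) nearest=5 d=10 new=(3,23) → add node 6 parent=5 cost=23
9. q=(5,34) nearest=6 d=11 new=(5,28) → add node 7 parent=6 cost=28
10. q=(10,34) nearest=7 d=6 new=(10,33) → blocked by [6,8]×[30,32], reject
11. q=(4,13) nearest=2 d=3 new=(4,13) → add node 8 parent=2 cost=13
12. q=(9,1) nearest=1 d=8 new=(6,2) → blocked by [4,7]×[0,7], reject
13. q=(3,34) nearest=7 d=6 new=(3,33) → blocked by [1,4]×[30,33], reject
14. q=(7,34) nearest=7 d=6 new=(7,33) → blocked by [6,8]×[30,32], reject
15. q=(2,32) nearest=7 d=4 new=(2,32) → blocked by [1,4]×[30,33], reject
16. q=(0,23) nearest=6 d=3 new=(0,23) → add node 9 parent=6 cost=26
17. q=(2,18) nearest=5 d=3 new=(2,18) → add node 10 parent=5 cost=21
18. q=(17,30) nearest=5 d=12 new=(10,23) → add node 11 parent=5 cost=23
19. q=(16,8) nearest=3 d=9 new=(12,10) → blocked by [8,10]×[14,16], reject

Node count: 12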